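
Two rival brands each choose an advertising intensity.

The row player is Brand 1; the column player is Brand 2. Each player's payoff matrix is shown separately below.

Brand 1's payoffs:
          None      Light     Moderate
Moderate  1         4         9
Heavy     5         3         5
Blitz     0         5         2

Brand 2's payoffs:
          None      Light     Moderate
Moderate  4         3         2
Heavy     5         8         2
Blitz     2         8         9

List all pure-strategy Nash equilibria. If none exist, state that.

No pure-strategy Nash equilibrium.

Brand 1 against None: payoffs 1, 5, 0 → best response Heavy.
Brand 1 against Light: payoffs 4, 3, 5 → best response Blitz.
Brand 1 against Moderate: payoffs 9, 5, 2 → best response Moderate.
Brand 2 against Moderate: payoffs 4, 3, 2 → best response None.
Brand 2 against Heavy: payoffs 5, 8, 2 → best response Light.
Brand 2 against Blitz: payoffs 2, 8, 9 → best response Moderate.
No profile is a mutual best response for all players.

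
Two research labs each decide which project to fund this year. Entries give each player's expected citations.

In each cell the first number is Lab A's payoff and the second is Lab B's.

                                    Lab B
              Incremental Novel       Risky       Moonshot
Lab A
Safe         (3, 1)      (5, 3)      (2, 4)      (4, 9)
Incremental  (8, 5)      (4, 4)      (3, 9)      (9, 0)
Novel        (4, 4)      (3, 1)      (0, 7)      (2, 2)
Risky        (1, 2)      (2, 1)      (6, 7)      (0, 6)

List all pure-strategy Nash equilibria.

(Safe, Incremental): Lab A can switch to Incremental (3 → 8). Not NE.
(Safe, Novel): Lab B can switch to Risky (3 → 4). Not NE.
(Safe, Risky): Lab A can switch to Incremental (2 → 3). Not NE.
(Safe, Moonshot): Lab A can switch to Incremental (4 → 9). Not NE.
(Incremental, Incremental): Lab B can switch to Risky (5 → 9). Not NE.
(Incremental, Novel): Lab A can switch to Safe (4 → 5). Not NE.
(Risky, Risky): Lab A gets 6, best alternative 3; Lab B gets 7, best alternative 6. No profitable deviation — NE.
(The remaining 9 profiles each have a profitable deviation by the same check.)

Pure NE: (Risky, Risky)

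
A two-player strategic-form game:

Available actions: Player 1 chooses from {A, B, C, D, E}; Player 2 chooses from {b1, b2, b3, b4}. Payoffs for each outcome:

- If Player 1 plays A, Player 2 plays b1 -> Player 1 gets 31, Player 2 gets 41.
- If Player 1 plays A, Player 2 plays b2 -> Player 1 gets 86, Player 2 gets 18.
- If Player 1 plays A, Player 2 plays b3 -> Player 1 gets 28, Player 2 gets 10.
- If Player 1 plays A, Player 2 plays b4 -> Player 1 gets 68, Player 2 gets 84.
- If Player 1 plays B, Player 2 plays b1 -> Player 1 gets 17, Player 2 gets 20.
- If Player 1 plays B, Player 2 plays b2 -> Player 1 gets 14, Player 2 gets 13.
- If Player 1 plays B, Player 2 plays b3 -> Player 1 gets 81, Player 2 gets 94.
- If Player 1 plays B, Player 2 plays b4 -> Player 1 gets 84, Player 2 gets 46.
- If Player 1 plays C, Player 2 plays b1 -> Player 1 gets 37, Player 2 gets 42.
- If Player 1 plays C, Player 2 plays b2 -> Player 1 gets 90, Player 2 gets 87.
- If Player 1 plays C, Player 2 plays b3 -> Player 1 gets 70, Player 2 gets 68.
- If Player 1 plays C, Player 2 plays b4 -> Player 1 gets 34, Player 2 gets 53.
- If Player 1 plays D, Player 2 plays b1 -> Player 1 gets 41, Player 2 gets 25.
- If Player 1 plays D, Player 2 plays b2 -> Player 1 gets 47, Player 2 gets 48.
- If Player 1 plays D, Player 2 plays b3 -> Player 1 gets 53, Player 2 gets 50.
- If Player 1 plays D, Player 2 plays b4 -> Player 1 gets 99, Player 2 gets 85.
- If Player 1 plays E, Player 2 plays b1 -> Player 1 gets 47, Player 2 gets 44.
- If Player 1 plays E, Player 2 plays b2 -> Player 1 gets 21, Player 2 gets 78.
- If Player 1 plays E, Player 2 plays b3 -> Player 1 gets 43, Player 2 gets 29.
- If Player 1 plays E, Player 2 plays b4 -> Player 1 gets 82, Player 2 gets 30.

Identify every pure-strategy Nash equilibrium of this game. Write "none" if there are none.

For each player, find the best response to each opponent profile; mutual best responses are the pure NE.
Player 1 against b1: payoffs 31, 17, 37, 41, 47 → best response E.
Player 1 against b2: payoffs 86, 14, 90, 47, 21 → best response C.
Player 1 against b3: payoffs 28, 81, 70, 53, 43 → best response B.
Player 1 against b4: payoffs 68, 84, 34, 99, 82 → best response D.
Player 2 against A: payoffs 41, 18, 10, 84 → best response b4.
Player 2 against B: payoffs 20, 13, 94, 46 → best response b3.
Player 2 against C: payoffs 42, 87, 68, 53 → best response b2.
Player 2 against D: payoffs 25, 48, 50, 85 → best response b4.
Player 2 against E: payoffs 44, 78, 29, 30 → best response b2.
Mutual best responses: (B, b3); (C, b2); (D, b4).

Pure-strategy Nash equilibria: (B, b3); (C, b2); (D, b4)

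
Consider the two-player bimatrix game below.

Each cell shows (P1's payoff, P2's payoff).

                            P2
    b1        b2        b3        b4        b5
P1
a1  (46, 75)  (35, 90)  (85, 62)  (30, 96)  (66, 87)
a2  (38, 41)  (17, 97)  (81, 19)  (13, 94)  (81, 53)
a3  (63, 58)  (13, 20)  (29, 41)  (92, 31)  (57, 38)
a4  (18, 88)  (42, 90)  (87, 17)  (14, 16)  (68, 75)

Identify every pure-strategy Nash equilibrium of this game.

Mark each player's best response to every combination of opponents' strategies; a profile where every player is best-responding is a pure Nash equilibrium.
P1 against b1: payoffs 46, 38, 63, 18 → best response a3.
P1 against b2: payoffs 35, 17, 13, 42 → best response a4.
P1 against b3: payoffs 85, 81, 29, 87 → best response a4.
P1 against b4: payoffs 30, 13, 92, 14 → best response a3.
P1 against b5: payoffs 66, 81, 57, 68 → best response a2.
P2 against a1: payoffs 75, 90, 62, 96, 87 → best response b4.
P2 against a2: payoffs 41, 97, 19, 94, 53 → best response b2.
P2 against a3: payoffs 58, 20, 41, 31, 38 → best response b1.
P2 against a4: payoffs 88, 90, 17, 16, 75 → best response b2.
Mutual best responses: (a3, b1); (a4, b2).

Pure-strategy Nash equilibria: (a3, b1) and (a4, b2)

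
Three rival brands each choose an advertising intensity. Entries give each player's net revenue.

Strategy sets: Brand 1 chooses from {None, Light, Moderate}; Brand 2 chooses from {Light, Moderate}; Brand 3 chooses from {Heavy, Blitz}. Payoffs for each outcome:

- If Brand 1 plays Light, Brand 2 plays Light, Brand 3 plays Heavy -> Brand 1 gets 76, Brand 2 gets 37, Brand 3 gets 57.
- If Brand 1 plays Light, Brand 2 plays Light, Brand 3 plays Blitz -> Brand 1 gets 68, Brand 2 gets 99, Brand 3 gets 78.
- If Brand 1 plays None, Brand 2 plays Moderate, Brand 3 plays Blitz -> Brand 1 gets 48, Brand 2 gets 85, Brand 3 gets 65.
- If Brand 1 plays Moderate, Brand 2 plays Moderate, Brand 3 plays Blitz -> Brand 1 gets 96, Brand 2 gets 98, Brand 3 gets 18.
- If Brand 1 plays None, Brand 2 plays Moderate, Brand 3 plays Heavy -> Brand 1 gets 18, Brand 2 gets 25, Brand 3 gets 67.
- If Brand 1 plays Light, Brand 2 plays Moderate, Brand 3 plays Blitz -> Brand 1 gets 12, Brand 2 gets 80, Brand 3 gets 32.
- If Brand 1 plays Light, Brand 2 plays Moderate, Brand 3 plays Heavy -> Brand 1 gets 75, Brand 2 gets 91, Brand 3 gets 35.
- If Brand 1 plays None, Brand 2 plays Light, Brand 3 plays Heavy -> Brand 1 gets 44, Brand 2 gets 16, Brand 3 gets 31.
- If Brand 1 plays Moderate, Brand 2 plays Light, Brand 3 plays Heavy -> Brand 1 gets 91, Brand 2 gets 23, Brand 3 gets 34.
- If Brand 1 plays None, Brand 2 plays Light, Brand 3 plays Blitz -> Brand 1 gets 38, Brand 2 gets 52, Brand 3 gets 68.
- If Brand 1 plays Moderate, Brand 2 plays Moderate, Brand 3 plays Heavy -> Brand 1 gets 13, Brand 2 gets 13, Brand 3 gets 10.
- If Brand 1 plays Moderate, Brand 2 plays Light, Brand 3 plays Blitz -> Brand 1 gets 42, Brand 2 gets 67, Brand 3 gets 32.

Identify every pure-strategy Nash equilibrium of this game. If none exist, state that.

Brand 1 against (Light, Heavy): payoffs 44, 76, 91 → best response Moderate.
Brand 1 against (Light, Blitz): payoffs 38, 68, 42 → best response Light.
Brand 1 against (Moderate, Heavy): payoffs 18, 75, 13 → best response Light.
Brand 1 against (Moderate, Blitz): payoffs 48, 12, 96 → best response Moderate.
Brand 2 against (None, Heavy): payoffs 16, 25 → best response Moderate.
Brand 2 against (None, Blitz): payoffs 52, 85 → best response Moderate.
Brand 2 against (Light, Heavy): payoffs 37, 91 → best response Moderate.
Brand 2 against (Light, Blitz): payoffs 99, 80 → best response Light.
Brand 2 against (Moderate, Heavy): payoffs 23, 13 → best response Light.
Brand 2 against (Moderate, Blitz): payoffs 67, 98 → best response Moderate.
Brand 3 against (None, Light): payoffs 31, 68 → best response Blitz.
Brand 3 against (None, Moderate): payoffs 67, 65 → best response Heavy.
Brand 3 against (Light, Light): payoffs 57, 78 → best response Blitz.
Brand 3 against (Light, Moderate): payoffs 35, 32 → best response Heavy.
Brand 3 against (Moderate, Light): payoffs 34, 32 → best response Heavy.
Brand 3 against (Moderate, Moderate): payoffs 10, 18 → best response Blitz.
Mutual best responses: (Light, Light, Blitz); (Light, Moderate, Heavy); (Moderate, Light, Heavy); (Moderate, Moderate, Blitz).

The pure Nash equilibria are (Light, Light, Blitz) and (Light, Moderate, Heavy) and (Moderate, Light, Heavy) and (Moderate, Moderate, Blitz).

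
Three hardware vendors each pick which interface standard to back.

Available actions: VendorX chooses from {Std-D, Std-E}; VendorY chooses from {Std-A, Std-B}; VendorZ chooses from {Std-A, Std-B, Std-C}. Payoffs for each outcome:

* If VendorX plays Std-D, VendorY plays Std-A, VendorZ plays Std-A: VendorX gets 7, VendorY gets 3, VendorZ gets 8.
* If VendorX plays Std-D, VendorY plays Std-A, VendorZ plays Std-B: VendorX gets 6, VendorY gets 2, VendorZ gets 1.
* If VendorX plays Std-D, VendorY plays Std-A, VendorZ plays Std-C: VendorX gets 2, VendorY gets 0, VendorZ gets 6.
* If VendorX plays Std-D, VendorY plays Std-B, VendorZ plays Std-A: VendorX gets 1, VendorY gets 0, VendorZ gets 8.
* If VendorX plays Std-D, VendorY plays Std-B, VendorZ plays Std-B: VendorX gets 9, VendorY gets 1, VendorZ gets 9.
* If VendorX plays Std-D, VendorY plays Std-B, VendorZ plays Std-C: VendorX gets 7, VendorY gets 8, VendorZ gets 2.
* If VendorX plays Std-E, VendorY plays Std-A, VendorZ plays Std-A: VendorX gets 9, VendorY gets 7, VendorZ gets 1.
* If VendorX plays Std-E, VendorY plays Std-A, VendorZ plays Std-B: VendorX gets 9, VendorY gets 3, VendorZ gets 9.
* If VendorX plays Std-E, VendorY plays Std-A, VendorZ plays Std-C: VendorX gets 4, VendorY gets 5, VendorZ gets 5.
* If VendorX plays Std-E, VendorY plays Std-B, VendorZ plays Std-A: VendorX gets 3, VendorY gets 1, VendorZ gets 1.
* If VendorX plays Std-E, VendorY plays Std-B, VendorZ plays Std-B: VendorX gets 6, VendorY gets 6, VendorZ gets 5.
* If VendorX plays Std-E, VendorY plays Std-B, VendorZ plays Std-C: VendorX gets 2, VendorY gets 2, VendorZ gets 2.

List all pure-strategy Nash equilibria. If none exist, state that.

There is no pure-strategy Nash equilibrium.

Mark each player's best response to every combination of opponents' strategies; a profile where every player is best-responding is a pure Nash equilibrium.
VendorX against (Std-A, Std-A): payoffs 7, 9 → best response Std-E.
VendorX against (Std-A, Std-B): payoffs 6, 9 → best response Std-E.
VendorX against (Std-A, Std-C): payoffs 2, 4 → best response Std-E.
VendorX against (Std-B, Std-A): payoffs 1, 3 → best response Std-E.
VendorX against (Std-B, Std-B): payoffs 9, 6 → best response Std-D.
VendorX against (Std-B, Std-C): payoffs 7, 2 → best response Std-D.
VendorY against (Std-D, Std-A): payoffs 3, 0 → best response Std-A.
VendorY against (Std-D, Std-B): payoffs 2, 1 → best response Std-A.
VendorY against (Std-D, Std-C): payoffs 0, 8 → best response Std-B.
VendorY against (Std-E, Std-A): payoffs 7, 1 → best response Std-A.
VendorY against (Std-E, Std-B): payoffs 3, 6 → best response Std-B.
VendorY against (Std-E, Std-C): payoffs 5, 2 → best response Std-A.
VendorZ against (Std-D, Std-A): payoffs 8, 1, 6 → best response Std-A.
VendorZ against (Std-D, Std-B): payoffs 8, 9, 2 → best response Std-B.
VendorZ against (Std-E, Std-A): payoffs 1, 9, 5 → best response Std-B.
VendorZ against (Std-E, Std-B): payoffs 1, 5, 2 → best response Std-B.
No profile is a mutual best response for all players.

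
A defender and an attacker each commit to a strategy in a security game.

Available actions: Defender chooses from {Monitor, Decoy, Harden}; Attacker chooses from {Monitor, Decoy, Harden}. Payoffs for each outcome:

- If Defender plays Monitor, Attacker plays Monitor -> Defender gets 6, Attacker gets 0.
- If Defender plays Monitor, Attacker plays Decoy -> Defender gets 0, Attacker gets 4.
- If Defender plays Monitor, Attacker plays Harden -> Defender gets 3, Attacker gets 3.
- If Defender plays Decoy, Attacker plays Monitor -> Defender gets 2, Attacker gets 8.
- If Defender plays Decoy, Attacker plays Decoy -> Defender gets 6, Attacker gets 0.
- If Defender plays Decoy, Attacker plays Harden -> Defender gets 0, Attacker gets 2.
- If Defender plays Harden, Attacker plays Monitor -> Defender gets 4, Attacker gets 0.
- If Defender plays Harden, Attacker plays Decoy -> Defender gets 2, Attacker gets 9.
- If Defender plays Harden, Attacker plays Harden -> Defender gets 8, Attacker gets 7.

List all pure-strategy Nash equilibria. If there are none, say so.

For each player, find the best response to each opponent profile; mutual best responses are the pure NE.
Defender against Monitor: payoffs 6, 2, 4 → best response Monitor.
Defender against Decoy: payoffs 0, 6, 2 → best response Decoy.
Defender against Harden: payoffs 3, 0, 8 → best response Harden.
Attacker against Monitor: payoffs 0, 4, 3 → best response Decoy.
Attacker against Decoy: payoffs 8, 0, 2 → best response Monitor.
Attacker against Harden: payoffs 0, 9, 7 → best response Decoy.
No profile is a mutual best response for all players.

No pure-strategy Nash equilibrium.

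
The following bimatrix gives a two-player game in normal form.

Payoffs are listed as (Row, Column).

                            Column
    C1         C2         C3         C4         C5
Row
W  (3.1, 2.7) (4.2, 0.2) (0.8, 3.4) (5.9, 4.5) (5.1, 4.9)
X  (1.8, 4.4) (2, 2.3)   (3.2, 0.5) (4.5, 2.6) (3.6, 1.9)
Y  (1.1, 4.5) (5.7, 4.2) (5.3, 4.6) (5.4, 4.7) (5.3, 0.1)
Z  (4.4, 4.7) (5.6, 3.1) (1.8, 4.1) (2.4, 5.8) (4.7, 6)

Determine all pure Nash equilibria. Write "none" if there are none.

For each strategy profile, look for a profitable unilateral deviation.
(W, C1): Row can switch to Z (3.1 → 4.4). Not NE.
(W, C2): Row can switch to Y (4.2 → 5.7). Not NE.
(W, C3): Row can switch to X (0.8 → 3.2). Not NE.
(W, C4): Column can switch to C5 (4.5 → 4.9). Not NE.
(W, C5): Row can switch to Y (5.1 → 5.3). Not NE.
(X, C1): Row can switch to W (1.8 → 3.1). Not NE.
(The remaining 14 profiles each have a profitable deviation by the same check.)

No pure-strategy Nash equilibrium.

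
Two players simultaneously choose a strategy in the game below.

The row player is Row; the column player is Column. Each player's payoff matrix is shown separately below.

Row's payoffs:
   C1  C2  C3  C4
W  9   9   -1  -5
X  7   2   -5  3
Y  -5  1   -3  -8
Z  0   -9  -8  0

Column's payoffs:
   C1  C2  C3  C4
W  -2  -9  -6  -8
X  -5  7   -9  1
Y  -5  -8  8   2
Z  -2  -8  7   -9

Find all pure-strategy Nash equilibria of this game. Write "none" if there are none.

(W, C1): Row gets 9, best alternative 7; Column gets -2, best alternative -6. No profitable deviation — NE.
(W, C2): Column can switch to C1 (-9 → -2). Not NE.
(W, C3): Column can switch to C1 (-6 → -2). Not NE.
(W, C4): Row can switch to X (-5 → 3). Not NE.
(X, C1): Row can switch to W (7 → 9). Not NE.
(X, C2): Row can switch to W (2 → 9). Not NE.
(X, C3): Row can switch to W (-5 → -1). Not NE.
(X, C4): Column can switch to C2 (1 → 7). Not NE.
(Y, C1): Row can switch to W (-5 → 9). Not NE.
(Y, C2): Row can switch to W (1 → 9). Not NE.
(Y, C3): Row can switch to W (-3 → -1). Not NE.
(The remaining 5 profiles each have a profitable deviation by the same check.)

The unique pure-strategy Nash equilibrium is (W, C1).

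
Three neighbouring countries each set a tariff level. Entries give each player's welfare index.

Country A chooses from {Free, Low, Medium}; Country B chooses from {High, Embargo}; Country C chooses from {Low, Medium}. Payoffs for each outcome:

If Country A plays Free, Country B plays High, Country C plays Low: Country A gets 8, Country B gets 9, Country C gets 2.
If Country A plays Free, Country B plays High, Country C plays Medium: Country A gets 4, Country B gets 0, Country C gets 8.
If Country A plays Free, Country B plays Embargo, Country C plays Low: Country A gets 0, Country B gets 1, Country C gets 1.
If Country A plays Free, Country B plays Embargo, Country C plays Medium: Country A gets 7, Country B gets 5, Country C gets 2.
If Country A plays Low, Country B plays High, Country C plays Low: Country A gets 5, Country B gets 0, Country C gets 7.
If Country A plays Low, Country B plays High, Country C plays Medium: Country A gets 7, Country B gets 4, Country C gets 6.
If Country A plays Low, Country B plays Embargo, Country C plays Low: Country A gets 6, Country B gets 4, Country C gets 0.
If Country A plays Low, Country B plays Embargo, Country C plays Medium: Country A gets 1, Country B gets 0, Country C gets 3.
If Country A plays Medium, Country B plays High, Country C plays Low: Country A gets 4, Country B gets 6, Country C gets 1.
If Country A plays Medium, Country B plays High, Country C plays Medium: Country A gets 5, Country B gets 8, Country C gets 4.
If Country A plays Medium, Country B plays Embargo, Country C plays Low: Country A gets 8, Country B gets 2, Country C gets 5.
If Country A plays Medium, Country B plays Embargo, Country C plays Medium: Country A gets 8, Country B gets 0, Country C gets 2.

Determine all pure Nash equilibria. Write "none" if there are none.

Country A against (High, Low): payoffs 8, 5, 4 → best response Free.
Country A against (High, Medium): payoffs 4, 7, 5 → best response Low.
Country A against (Embargo, Low): payoffs 0, 6, 8 → best response Medium.
Country A against (Embargo, Medium): payoffs 7, 1, 8 → best response Medium.
Country B against (Free, Low): payoffs 9, 1 → best response High.
Country B against (Free, Medium): payoffs 0, 5 → best response Embargo.
Country B against (Low, Low): payoffs 0, 4 → best response Embargo.
Country B against (Low, Medium): payoffs 4, 0 → best response High.
Country B against (Medium, Low): payoffs 6, 2 → best response High.
Country B against (Medium, Medium): payoffs 8, 0 → best response High.
Country C against (Free, High): payoffs 2, 8 → best response Medium.
Country C against (Free, Embargo): payoffs 1, 2 → best response Medium.
Country C against (Low, High): payoffs 7, 6 → best response Low.
Country C against (Low, Embargo): payoffs 0, 3 → best response Medium.
Country C against (Medium, High): payoffs 1, 4 → best response Medium.
Country C against (Medium, Embargo): payoffs 5, 2 → best response Low.
No profile is a mutual best response for all players.

No pure-strategy Nash equilibrium.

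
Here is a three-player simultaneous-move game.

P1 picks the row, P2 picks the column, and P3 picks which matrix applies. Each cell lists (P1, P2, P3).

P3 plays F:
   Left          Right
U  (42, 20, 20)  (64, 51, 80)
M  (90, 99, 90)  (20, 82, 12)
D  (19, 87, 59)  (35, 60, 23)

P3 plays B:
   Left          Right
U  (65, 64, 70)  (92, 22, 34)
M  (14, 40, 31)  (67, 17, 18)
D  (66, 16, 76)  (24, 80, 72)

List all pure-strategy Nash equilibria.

P1 against (Left, F): payoffs 42, 90, 19 → best response M.
P1 against (Left, B): payoffs 65, 14, 66 → best response D.
P1 against (Right, F): payoffs 64, 20, 35 → best response U.
P1 against (Right, B): payoffs 92, 67, 24 → best response U.
P2 against (U, F): payoffs 20, 51 → best response Right.
P2 against (U, B): payoffs 64, 22 → best response Left.
P2 against (M, F): payoffs 99, 82 → best response Left.
P2 against (M, B): payoffs 40, 17 → best response Left.
P2 against (D, F): payoffs 87, 60 → best response Left.
P2 against (D, B): payoffs 16, 80 → best response Right.
P3 against (U, Left): payoffs 20, 70 → best response B.
P3 against (U, Right): payoffs 80, 34 → best response F.
P3 against (M, Left): payoffs 90, 31 → best response F.
P3 against (M, Right): payoffs 12, 18 → best response B.
P3 against (D, Left): payoffs 59, 76 → best response B.
P3 against (D, Right): payoffs 23, 72 → best response B.
Mutual best responses: (U, Right, F); (M, Left, F).

(U, Right, F); (M, Left, F)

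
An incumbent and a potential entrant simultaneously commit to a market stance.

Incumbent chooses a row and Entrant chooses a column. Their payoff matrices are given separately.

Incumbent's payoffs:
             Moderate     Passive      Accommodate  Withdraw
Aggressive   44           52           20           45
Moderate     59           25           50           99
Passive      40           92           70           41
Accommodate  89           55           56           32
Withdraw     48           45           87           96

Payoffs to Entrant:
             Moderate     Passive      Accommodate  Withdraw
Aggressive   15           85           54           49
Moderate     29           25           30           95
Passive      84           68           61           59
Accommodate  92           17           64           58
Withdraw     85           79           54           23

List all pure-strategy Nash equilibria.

Pure-strategy Nash equilibria: (Moderate, Withdraw) and (Accommodate, Moderate)

(Aggressive, Moderate): Incumbent can switch to Moderate (44 → 59). Not NE.
(Aggressive, Passive): Incumbent can switch to Passive (52 → 92). Not NE.
(Aggressive, Accommodate): Incumbent can switch to Moderate (20 → 50). Not NE.
(Aggressive, Withdraw): Incumbent can switch to Moderate (45 → 99). Not NE.
(Moderate, Moderate): Incumbent can switch to Accommodate (59 → 89). Not NE.
(Moderate, Passive): Incumbent can switch to Aggressive (25 → 52). Not NE.
(Moderate, Accommodate): Incumbent can switch to Passive (50 → 70). Not NE.
(Moderate, Withdraw): Incumbent gets 99, best alternative 96; Entrant gets 95, best alternative 30. No profitable deviation — NE.
(Passive, Moderate): Incumbent can switch to Aggressive (40 → 44). Not NE.
(Passive, Passive): Entrant can switch to Moderate (68 → 84). Not NE.
(Passive, Accommodate): Incumbent can switch to Withdraw (70 → 87). Not NE.
(Accommodate, Moderate): Incumbent gets 89, best alternative 59; Entrant gets 92, best alternative 64. No profitable deviation — NE.
(The remaining 8 profiles each have a profitable deviation by the same check.)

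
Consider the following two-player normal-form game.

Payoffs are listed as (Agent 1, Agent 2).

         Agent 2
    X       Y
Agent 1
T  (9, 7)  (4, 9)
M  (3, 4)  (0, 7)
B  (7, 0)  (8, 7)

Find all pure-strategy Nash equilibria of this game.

For each strategy profile, look for a profitable unilateral deviation.
(T, X): Agent 2 can switch to Y (7 → 9). Not NE.
(T, Y): Agent 1 can switch to B (4 → 8). Not NE.
(M, X): Agent 1 can switch to T (3 → 9). Not NE.
(M, Y): Agent 1 can switch to T (0 → 4). Not NE.
(B, X): Agent 1 can switch to T (7 → 9). Not NE.
(B, Y): Agent 1 gets 8, best alternative 4; Agent 2 gets 7, best alternative 0. No profitable deviation — NE.

(B, Y)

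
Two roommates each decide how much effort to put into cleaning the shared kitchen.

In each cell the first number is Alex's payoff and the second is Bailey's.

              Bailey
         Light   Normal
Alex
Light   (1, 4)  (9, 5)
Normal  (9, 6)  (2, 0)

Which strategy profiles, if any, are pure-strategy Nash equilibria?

The pure Nash equilibria are (Light, Normal) and (Normal, Light).

Check each profile: it is a Nash equilibrium iff no player can strictly gain by switching unilaterally.
(Light, Light): Alex can switch to Normal (1 → 9). Not NE.
(Light, Normal): Alex gets 9, best alternative 2; Bailey gets 5, best alternative 4. No profitable deviation — NE.
(Normal, Light): Alex gets 9, best alternative 1; Bailey gets 6, best alternative 0. No profitable deviation — NE.
(Normal, Normal): Alex can switch to Light (2 → 9). Not NE.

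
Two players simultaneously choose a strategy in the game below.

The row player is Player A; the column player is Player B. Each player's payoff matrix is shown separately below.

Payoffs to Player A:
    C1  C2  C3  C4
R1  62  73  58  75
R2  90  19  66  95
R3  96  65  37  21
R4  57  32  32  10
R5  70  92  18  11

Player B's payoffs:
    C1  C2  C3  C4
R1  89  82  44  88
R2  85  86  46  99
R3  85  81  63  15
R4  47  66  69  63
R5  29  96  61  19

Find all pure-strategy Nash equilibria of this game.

Pure-strategy Nash equilibria: (R2, C4); (R3, C1); (R5, C2)

(R1, C1): Player A can switch to R2 (62 → 90). Not NE.
(R1, C2): Player A can switch to R5 (73 → 92). Not NE.
(R1, C3): Player A can switch to R2 (58 → 66). Not NE.
(R1, C4): Player A can switch to R2 (75 → 95). Not NE.
(R2, C1): Player A can switch to R3 (90 → 96). Not NE.
(R2, C2): Player A can switch to R1 (19 → 73). Not NE.
(R2, C4): Player A gets 95, best alternative 75; Player B gets 99, best alternative 86. No profitable deviation — NE.
(R3, C1): Player A gets 96, best alternative 90; Player B gets 85, best alternative 81. No profitable deviation — NE.
(R5, C2): Player A gets 92, best alternative 73; Player B gets 96, best alternative 61. No profitable deviation — NE.
(The remaining 11 profiles each have a profitable deviation by the same check.)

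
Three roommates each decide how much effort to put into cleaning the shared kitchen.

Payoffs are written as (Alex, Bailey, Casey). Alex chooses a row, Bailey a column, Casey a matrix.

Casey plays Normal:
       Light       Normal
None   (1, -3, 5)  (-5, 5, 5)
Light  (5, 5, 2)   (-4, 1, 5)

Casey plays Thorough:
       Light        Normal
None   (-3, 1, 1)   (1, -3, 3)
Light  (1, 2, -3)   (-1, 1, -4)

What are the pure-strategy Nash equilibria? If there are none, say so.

The unique pure-strategy Nash equilibrium is (Light, Light, Normal).

Mark each player's best response to every combination of opponents' strategies; a profile where every player is best-responding is a pure Nash equilibrium.
Alex against (Light, Normal): payoffs 1, 5 → best response Light.
Alex against (Light, Thorough): payoffs -3, 1 → best response Light.
Alex against (Normal, Normal): payoffs -5, -4 → best response Light.
Alex against (Normal, Thorough): payoffs 1, -1 → best response None.
Bailey against (None, Normal): payoffs -3, 5 → best response Normal.
Bailey against (None, Thorough): payoffs 1, -3 → best response Light.
Bailey against (Light, Normal): payoffs 5, 1 → best response Light.
Bailey against (Light, Thorough): payoffs 2, 1 → best response Light.
Casey against (None, Light): payoffs 5, 1 → best response Normal.
Casey against (None, Normal): payoffs 5, 3 → best response Normal.
Casey against (Light, Light): payoffs 2, -3 → best response Normal.
Casey against (Light, Normal): payoffs 5, -4 → best response Normal.
Mutual best responses: (Light, Light, Normal).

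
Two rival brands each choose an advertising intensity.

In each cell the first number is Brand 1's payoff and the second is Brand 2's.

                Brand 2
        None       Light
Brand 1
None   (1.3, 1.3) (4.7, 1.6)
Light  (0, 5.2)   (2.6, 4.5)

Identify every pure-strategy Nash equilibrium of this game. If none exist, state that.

(None, Light)

Mark each player's best response to every combination of opponents' strategies; a profile where every player is best-responding is a pure Nash equilibrium.
Brand 1 against None: payoffs 1.3, 0 → best response None.
Brand 1 against Light: payoffs 4.7, 2.6 → best response None.
Brand 2 against None: payoffs 1.3, 1.6 → best response Light.
Brand 2 against Light: payoffs 5.2, 4.5 → best response None.
Mutual best responses: (None, Light).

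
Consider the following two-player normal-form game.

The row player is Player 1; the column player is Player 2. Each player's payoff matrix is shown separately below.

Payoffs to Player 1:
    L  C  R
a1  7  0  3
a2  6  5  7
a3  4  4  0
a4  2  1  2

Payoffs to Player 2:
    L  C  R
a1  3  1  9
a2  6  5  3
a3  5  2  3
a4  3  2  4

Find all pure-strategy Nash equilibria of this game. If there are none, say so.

(a1, L): Player 2 can switch to R (3 → 9). Not NE.
(a1, C): Player 1 can switch to a2 (0 → 5). Not NE.
(a1, R): Player 1 can switch to a2 (3 → 7). Not NE.
(a2, L): Player 1 can switch to a1 (6 → 7). Not NE.
(a2, C): Player 2 can switch to L (5 → 6). Not NE.
(a2, R): Player 2 can switch to L (3 → 6). Not NE.
(a3, L): Player 1 can switch to a1 (4 → 7). Not NE.
(a3, C): Player 1 can switch to a2 (4 → 5). Not NE.
(The remaining 4 profiles each have a profitable deviation by the same check.)

none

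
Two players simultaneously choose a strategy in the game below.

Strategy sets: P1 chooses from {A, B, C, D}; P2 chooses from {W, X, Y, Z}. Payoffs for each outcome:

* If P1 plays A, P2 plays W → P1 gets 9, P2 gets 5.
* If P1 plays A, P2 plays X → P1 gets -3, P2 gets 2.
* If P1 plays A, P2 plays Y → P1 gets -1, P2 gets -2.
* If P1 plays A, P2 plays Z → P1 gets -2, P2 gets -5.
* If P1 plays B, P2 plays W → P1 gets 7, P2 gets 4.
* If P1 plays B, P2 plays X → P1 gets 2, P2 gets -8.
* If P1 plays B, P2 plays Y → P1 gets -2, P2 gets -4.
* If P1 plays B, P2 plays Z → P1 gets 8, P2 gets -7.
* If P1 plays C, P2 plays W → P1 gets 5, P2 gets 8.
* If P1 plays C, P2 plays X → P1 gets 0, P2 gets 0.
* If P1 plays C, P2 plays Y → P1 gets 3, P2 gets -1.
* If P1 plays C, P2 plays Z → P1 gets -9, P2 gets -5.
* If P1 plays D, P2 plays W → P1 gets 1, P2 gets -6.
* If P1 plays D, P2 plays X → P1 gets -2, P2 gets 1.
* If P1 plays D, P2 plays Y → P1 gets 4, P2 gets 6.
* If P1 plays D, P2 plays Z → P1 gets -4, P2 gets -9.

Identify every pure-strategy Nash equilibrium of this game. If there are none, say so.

For each strategy profile, look for a profitable unilateral deviation.
(A, W): P1 gets 9, best alternative 7; P2 gets 5, best alternative 2. No profitable deviation — NE.
(A, X): P1 can switch to B (-3 → 2). Not NE.
(A, Y): P1 can switch to C (-1 → 3). Not NE.
(A, Z): P1 can switch to B (-2 → 8). Not NE.
(B, W): P1 can switch to A (7 → 9). Not NE.
(B, X): P2 can switch to W (-8 → 4). Not NE.
(B, Y): P1 can switch to A (-2 → -1). Not NE.
(B, Z): P2 can switch to W (-7 → 4). Not NE.
(C, W): P1 can switch to A (5 → 9). Not NE.
(D, Y): P1 gets 4, best alternative 3; P2 gets 6, best alternative 1. No profitable deviation — NE.
(The remaining 6 profiles each have a profitable deviation by the same check.)

The pure Nash equilibria are (A, W) and (D, Y).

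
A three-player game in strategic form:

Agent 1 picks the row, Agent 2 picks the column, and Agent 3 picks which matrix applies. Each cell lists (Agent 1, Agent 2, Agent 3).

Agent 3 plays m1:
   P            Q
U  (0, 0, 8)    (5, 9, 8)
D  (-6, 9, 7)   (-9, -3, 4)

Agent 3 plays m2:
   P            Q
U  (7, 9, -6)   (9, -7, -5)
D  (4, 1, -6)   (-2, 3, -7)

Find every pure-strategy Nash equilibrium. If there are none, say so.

The unique pure-strategy Nash equilibrium is (U, Q, m1).

(U, P, m1): Agent 2 can switch to Q (0 → 9). Not NE.
(U, P, m2): Agent 3 can switch to m1 (-6 → 8). Not NE.
(U, Q, m1): Agent 1 gets 5, best alternative -9; Agent 2 gets 9, best alternative 0; Agent 3 gets 8, best alternative -5. No profitable deviation — NE.
(U, Q, m2): Agent 2 can switch to P (-7 → 9). Not NE.
(D, P, m1): Agent 1 can switch to U (-6 → 0). Not NE.
(D, P, m2): Agent 1 can switch to U (4 → 7). Not NE.
(D, Q, m1): Agent 1 can switch to U (-9 → 5). Not NE.
(D, Q, m2): Agent 1 can switch to U (-2 → 9). Not NE.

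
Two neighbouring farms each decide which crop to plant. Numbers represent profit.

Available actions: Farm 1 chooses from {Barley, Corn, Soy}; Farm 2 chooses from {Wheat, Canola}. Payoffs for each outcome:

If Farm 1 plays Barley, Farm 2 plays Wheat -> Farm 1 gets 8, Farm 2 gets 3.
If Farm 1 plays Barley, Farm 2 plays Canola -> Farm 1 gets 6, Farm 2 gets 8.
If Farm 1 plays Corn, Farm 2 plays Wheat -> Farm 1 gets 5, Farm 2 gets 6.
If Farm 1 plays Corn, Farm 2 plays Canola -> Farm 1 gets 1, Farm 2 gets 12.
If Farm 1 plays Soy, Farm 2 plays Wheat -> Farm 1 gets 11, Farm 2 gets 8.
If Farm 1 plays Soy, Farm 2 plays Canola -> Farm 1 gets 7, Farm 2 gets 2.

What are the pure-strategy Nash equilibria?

The unique pure-strategy Nash equilibrium is (Soy, Wheat).

Farm 1 against Wheat: payoffs 8, 5, 11 → best response Soy.
Farm 1 against Canola: payoffs 6, 1, 7 → best response Soy.
Farm 2 against Barley: payoffs 3, 8 → best response Canola.
Farm 2 against Corn: payoffs 6, 12 → best response Canola.
Farm 2 against Soy: payoffs 8, 2 → best response Wheat.
Mutual best responses: (Soy, Wheat).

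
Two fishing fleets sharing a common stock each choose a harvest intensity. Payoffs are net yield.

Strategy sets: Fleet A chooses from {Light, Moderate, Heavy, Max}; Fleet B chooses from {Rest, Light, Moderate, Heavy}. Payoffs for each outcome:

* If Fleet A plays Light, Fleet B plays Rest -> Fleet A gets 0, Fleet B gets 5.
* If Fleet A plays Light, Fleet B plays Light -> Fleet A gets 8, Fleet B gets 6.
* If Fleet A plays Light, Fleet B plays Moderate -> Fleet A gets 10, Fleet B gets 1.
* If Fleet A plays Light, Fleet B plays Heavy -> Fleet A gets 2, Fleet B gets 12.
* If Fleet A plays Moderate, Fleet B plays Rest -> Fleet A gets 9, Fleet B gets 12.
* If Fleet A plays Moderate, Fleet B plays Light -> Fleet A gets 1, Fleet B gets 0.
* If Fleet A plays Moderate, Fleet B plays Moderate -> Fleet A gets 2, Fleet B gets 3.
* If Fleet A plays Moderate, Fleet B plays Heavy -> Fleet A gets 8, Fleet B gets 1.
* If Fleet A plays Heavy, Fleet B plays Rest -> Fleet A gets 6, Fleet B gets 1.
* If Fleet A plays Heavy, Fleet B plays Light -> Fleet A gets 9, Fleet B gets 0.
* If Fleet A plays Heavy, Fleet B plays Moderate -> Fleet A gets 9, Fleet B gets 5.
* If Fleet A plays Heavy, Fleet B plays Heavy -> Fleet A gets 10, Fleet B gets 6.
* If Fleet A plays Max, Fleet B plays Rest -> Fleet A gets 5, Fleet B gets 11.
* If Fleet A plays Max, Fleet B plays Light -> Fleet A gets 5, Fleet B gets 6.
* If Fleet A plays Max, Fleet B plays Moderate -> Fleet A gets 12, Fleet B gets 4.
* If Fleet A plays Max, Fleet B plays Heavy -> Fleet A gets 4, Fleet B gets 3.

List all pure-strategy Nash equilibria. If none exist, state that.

Pure-strategy Nash equilibria: (Moderate, Rest); (Heavy, Heavy)

Fleet A against Rest: payoffs 0, 9, 6, 5 → best response Moderate.
Fleet A against Light: payoffs 8, 1, 9, 5 → best response Heavy.
Fleet A against Moderate: payoffs 10, 2, 9, 12 → best response Max.
Fleet A against Heavy: payoffs 2, 8, 10, 4 → best response Heavy.
Fleet B against Light: payoffs 5, 6, 1, 12 → best response Heavy.
Fleet B against Moderate: payoffs 12, 0, 3, 1 → best response Rest.
Fleet B against Heavy: payoffs 1, 0, 5, 6 → best response Heavy.
Fleet B against Max: payoffs 11, 6, 4, 3 → best response Rest.
Mutual best responses: (Moderate, Rest); (Heavy, Heavy).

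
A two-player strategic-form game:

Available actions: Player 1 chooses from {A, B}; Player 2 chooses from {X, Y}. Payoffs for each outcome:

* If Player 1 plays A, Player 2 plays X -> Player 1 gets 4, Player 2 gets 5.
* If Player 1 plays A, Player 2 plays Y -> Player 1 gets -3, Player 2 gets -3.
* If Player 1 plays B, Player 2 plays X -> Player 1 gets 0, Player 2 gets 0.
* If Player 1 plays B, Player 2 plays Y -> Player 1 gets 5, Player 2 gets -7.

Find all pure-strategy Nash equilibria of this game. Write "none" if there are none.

The unique pure-strategy Nash equilibrium is (A, X).

Player 1 against X: payoffs 4, 0 → best response A.
Player 1 against Y: payoffs -3, 5 → best response B.
Player 2 against A: payoffs 5, -3 → best response X.
Player 2 against B: payoffs 0, -7 → best response X.
Mutual best responses: (A, X).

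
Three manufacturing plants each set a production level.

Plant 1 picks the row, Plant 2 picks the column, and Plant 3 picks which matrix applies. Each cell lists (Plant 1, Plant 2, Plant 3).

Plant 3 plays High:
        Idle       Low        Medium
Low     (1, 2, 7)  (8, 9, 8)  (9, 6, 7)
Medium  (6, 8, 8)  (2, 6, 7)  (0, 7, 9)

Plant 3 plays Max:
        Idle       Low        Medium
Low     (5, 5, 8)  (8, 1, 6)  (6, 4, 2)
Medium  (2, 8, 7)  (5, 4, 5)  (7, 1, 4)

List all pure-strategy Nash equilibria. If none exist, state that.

(Low, Idle, Max), (Low, Low, High), (Medium, Idle, High)

For each player, find the best response to each opponent profile; mutual best responses are the pure NE.
Plant 1 against (Idle, High): payoffs 1, 6 → best response Medium.
Plant 1 against (Idle, Max): payoffs 5, 2 → best response Low.
Plant 1 against (Low, High): payoffs 8, 2 → best response Low.
Plant 1 against (Low, Max): payoffs 8, 5 → best response Low.
Plant 1 against (Medium, High): payoffs 9, 0 → best response Low.
Plant 1 against (Medium, Max): payoffs 6, 7 → best response Medium.
Plant 2 against (Low, High): payoffs 2, 9, 6 → best response Low.
Plant 2 against (Low, Max): payoffs 5, 1, 4 → best response Idle.
Plant 2 against (Medium, High): payoffs 8, 6, 7 → best response Idle.
Plant 2 against (Medium, Max): payoffs 8, 4, 1 → best response Idle.
Plant 3 against (Low, Idle): payoffs 7, 8 → best response Max.
Plant 3 against (Low, Low): payoffs 8, 6 → best response High.
Plant 3 against (Low, Medium): payoffs 7, 2 → best response High.
Plant 3 against (Medium, Idle): payoffs 8, 7 → best response High.
Plant 3 against (Medium, Low): payoffs 7, 5 → best response High.
Plant 3 against (Medium, Medium): payoffs 9, 4 → best response High.
Mutual best responses: (Low, Idle, Max); (Low, Low, High); (Medium, Idle, High).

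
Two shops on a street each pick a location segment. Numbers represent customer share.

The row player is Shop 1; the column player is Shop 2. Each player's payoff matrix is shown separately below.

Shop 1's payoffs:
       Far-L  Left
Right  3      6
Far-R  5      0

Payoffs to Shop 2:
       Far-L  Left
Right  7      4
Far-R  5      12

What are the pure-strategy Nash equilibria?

For each strategy profile, look for a profitable unilateral deviation.
(Right, Far-L): Shop 1 can switch to Far-R (3 → 5). Not NE.
(Right, Left): Shop 2 can switch to Far-L (4 → 7). Not NE.
(Far-R, Far-L): Shop 2 can switch to Left (5 → 12). Not NE.
(Far-R, Left): Shop 1 can switch to Right (0 → 6). Not NE.

No pure-strategy Nash equilibrium.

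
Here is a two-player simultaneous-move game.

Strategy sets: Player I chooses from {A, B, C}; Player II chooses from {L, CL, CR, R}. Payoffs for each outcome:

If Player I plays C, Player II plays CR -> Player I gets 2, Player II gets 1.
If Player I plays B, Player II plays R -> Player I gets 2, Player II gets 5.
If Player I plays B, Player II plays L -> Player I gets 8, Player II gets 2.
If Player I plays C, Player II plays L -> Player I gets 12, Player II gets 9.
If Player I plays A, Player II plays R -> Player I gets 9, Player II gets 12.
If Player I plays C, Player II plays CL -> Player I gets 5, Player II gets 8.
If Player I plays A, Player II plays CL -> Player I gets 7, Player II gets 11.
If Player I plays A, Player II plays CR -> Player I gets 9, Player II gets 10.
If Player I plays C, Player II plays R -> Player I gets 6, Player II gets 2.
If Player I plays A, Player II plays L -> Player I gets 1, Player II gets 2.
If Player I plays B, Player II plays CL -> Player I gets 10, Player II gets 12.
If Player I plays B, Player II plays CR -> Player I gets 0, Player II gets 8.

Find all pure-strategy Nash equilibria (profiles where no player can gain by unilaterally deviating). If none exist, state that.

The pure Nash equilibria are (A, R), (B, CL), (C, L).

Player I against L: payoffs 1, 8, 12 → best response C.
Player I against CL: payoffs 7, 10, 5 → best response B.
Player I against CR: payoffs 9, 0, 2 → best response A.
Player I against R: payoffs 9, 2, 6 → best response A.
Player II against A: payoffs 2, 11, 10, 12 → best response R.
Player II against B: payoffs 2, 12, 8, 5 → best response CL.
Player II against C: payoffs 9, 8, 1, 2 → best response L.
Mutual best responses: (A, R); (B, CL); (C, L).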